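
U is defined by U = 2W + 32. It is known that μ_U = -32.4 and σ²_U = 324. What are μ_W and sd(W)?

From U = 2W + 32: μ_U = a·μ_W + b, so μ_W = (μ_U − b)/a = (-32.4 − 32)/2 = -32.2.
sd(U) = √324 = 18.
sd(U) = |a|·sd(W), so sd(W) = 18/|2| = 9.

μ_W = -32.2, sd(W) = 9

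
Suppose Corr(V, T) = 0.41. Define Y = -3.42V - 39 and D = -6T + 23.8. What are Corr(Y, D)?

Linear rescalings preserve correlation up to sign; here the slopes -3.42 and -6 have the same sign, so Corr(Y, D) = Corr(V, T) = 0.41.

Corr(Y, D) = 0.41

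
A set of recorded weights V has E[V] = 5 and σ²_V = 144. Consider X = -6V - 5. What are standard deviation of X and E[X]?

X = -6V - 5 is linear with a = -6, b = -5.
standard deviation of V = √144 = 12.
standard deviation of X = |a|·standard deviation of V = |-6|·12 = 72.
E[X] = a·E[V] + b = (-6)·5 + (-5) = -35.

standard deviation of X = 72, E[X] = -35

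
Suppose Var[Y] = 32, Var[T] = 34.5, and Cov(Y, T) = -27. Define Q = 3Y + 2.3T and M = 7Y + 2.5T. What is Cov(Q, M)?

By bilinearity, Cov(Q, M) = ac·Var[Y] + bd·Var[T] + (ad+bc)·Cov(Y, T), with a=3, b=2.3, c=7, d=2.5.
ac·Var[Y] = 3·7·32 = 672
bd·Var[T] = 2.3·2.5·34.5 = 198.375
(ad+bc)·Cov(Y, T) = (23.6)·(-27) = -637.2
Cov(Q, M) = 672 + 198.375 + (-637.2) = 233.175.

Cov(Q, M) = 233.175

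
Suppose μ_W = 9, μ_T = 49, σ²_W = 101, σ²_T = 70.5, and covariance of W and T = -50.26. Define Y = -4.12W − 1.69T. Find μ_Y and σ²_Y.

μ_Y = (-4.12)·μ_W + (-1.69)·μ_T = (-4.12)·9 + (-1.69)·49 = -119.89.
σ²_Y = a²·σ²_W + b²·σ²_T + 2ab·covariance of W and T with a = -4.12, b = -1.69.
= (-4.12)²·101 + (-1.69)²·70.5 + 2·(-4.12)·(-1.69)·(-50.26)
= 1714.4144 + 201.35505 + (-699.900656) = 1215.868794.

μ_Y = -119.89, σ²_Y = 1215.868794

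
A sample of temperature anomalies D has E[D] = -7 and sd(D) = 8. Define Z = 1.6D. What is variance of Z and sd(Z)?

Z = 1.6D is linear with a = 1.6, b = 0.
variance of D = 8² = 64.
variance of Z = a²·variance of D = 1.6²·64 = 163.84.
sd(Z) = |a|·sd(D) = |1.6|·8 = 12.8.

variance of Z = 163.84, sd(Z) = 12.8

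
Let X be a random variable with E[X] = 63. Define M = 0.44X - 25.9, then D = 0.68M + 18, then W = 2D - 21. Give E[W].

E[W] = 17.4752

E[M] = 0.44·63 + (-25.9) = 1.82.
E[D] = 0.68·1.82 + 18 = 19.2376.
E[W] = 2·19.2376 + (-21) = 17.4752.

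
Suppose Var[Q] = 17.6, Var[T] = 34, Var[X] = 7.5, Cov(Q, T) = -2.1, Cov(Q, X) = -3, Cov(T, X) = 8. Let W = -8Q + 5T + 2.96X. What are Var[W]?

Var[W] = a²·Var[Q] + b²·Var[T] + c²·Var[X] + 2ab·Cov(Q, T) + 2ac·Cov(Q, X) + 2bc·Cov(T, X), with a = -8, b = 5, c = 2.96.
= 1126.4 + 850 + 65.712 + 168 + 142.08 + 236.8
= 2588.992.

Var[W] = 2588.992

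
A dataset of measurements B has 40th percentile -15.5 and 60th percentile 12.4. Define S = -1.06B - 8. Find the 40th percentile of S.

40th percentile of S = -21.144

Since a = -1.06 < 0 the transformation is decreasing, reversing order: the 40th percentile of S corresponds to the 60th percentile of B.
So P_{40}(S) = a·P_{60}(B) + b = (-1.06)·12.4 + (-8) = -21.144.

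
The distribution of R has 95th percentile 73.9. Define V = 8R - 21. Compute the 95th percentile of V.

Since a = 8 > 0 the transformation is increasing, so the 95th percentile of V = a·(P_{95} of R) + b = 8·73.9 + (-21) = 570.2.

95th percentile of V = 570.2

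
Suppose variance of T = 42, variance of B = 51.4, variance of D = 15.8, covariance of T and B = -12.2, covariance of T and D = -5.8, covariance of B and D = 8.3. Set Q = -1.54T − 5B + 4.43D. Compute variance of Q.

variance of Q = a²·variance of T + b²·variance of B + c²·variance of D + 2ab·covariance of T and B + 2ac·covariance of T and D + 2bc·covariance of B and D, with a = -1.54, b = -5, c = 4.43.
= 99.6072 + 1285 + 310.07342 + (-187.88) + 79.13752 + (-367.69)
= 1218.24814.

variance of Q = 1218.24814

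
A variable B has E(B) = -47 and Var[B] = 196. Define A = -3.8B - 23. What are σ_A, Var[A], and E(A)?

A = -3.8B - 23 is linear with a = -3.8, b = -23.
σ_B = √196 = 14.
σ_A = |a|·σ_B = |-3.8|·14 = 53.2.
Var[A] = a²·Var[B] = (-3.8)²·196 = 2830.24 (the additive constant -23 does not affect variance).
E(A) = a·E(B) + b = (-3.8)·(-47) + (-23) = 155.6.

σ_A = 53.2, Var[A] = 2830.24, E(A) = 155.6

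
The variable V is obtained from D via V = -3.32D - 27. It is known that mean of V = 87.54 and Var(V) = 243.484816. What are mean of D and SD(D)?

mean of D = -34.5, SD(D) = 4.7

From V = -3.32D - 27: mean of V = a·mean of D + b, so mean of D = (mean of V − b)/a = (87.54 − (-27))/(-3.32) = -34.5.
SD(V) = √243.484816 = 15.604.
SD(V) = |a|·SD(D), so SD(D) = 15.604/|-3.32| = 4.7.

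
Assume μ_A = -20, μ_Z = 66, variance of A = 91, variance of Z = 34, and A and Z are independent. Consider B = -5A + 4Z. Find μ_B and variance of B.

μ_B = (-5)·μ_A + 4·μ_Z = (-5)·(-20) + 4·66 = 364.
variance of B = a²·variance of A + b²·variance of Z + 2ab·Cov(A, Z) with a = -5, b = 4.
Independence gives Cov(A, Z) = 0.
= (-5)²·91 + 4²·34 + 2·(-5)·4·0
= 2275 + 544 + 0 = 2819.

μ_B = 364, variance of B = 2819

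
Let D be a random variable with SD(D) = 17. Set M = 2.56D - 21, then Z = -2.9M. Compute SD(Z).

SD(M) = |2.56|·17 = 43.52.
SD(Z) = |-2.9|·43.52 = 126.208.

SD(Z) = 126.208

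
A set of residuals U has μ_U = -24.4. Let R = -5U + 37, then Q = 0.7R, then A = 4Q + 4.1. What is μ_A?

μ_A = 449.3

μ_R = (-5)·(-24.4) + 37 = 159.
μ_Q = 0.7·159 = 111.3.
μ_A = 4·111.3 + 4.1 = 449.3.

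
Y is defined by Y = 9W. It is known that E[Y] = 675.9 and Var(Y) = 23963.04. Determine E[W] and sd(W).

E[W] = 75.1, sd(W) = 17.2

From Y = 9W: E[Y] = a·E[W] + b, so E[W] = (E[Y] − b)/a = (675.9 − 0)/9 = 75.1.
sd(Y) = √23963.04 = 154.8.
sd(Y) = |a|·sd(W), so sd(W) = 154.8/|9| = 17.2.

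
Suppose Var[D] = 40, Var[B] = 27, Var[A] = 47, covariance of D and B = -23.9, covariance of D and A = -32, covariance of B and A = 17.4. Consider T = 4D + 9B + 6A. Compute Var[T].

Var[T] = 3141.4

Var[T] = a²·Var[D] + b²·Var[B] + c²·Var[A] + 2ab·covariance of D and B + 2ac·covariance of D and A + 2bc·covariance of B and A, with a = 4, b = 9, c = 6.
= 640 + 2187 + 1692 + (-1720.8) + (-1536) + 1879.2
= 3141.4.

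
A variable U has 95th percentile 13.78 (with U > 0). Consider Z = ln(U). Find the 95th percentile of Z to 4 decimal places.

95th percentile of Z = 2.6232

ln(U) is increasing, so P_{95}(Z) = g(P_{95}(U)) ≈ 2.6232.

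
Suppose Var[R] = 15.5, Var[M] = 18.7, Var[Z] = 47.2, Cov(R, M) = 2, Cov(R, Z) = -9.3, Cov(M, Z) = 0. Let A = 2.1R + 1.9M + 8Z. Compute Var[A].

Var[A] = a²·Var[R] + b²·Var[M] + c²·Var[Z] + 2ab·Cov(R, M) + 2ac·Cov(R, Z) + 2bc·Cov(M, Z), with a = 2.1, b = 1.9, c = 8.
= 68.355 + 67.507 + 3020.8 + 15.96 + (-312.48) + 0
= 2860.142.

Var[A] = 2860.142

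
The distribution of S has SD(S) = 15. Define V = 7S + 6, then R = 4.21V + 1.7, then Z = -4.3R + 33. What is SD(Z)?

SD(V) = |7|·15 = 105.
SD(R) = |4.21|·105 = 442.05.
SD(Z) = |-4.3|·442.05 = 1900.815.

SD(Z) = 1900.815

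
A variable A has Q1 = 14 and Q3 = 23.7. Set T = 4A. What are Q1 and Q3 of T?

Q1(T) = 56, Q3(T) = 94.8

a = 4 > 0: Q1(T) = a·Q1(A)+b = 56, Q3(T) = a·Q3(A)+b = 94.8.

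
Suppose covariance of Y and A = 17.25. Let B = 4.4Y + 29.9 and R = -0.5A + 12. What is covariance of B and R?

covariance of B and R = -37.95

covariance of B and R = a·c·covariance of Y and A = 4.4·(-0.5)·17.25 = -37.95. Additive constants drop out.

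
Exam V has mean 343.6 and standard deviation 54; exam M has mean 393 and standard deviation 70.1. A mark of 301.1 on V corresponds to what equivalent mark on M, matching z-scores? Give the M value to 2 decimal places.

z = (301.1 − 343.6)/54 ≈ -0.787.
M = 393 + z·70.1 = 393 + (301.1 − 343.6)·70.1/54 ≈ 337.83.

M = 337.83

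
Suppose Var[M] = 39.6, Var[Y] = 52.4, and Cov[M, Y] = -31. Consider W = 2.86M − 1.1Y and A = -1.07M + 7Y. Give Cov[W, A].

Cov[W, A] = -1181.77092

By bilinearity, Cov[W, A] = ac·Var[M] + bd·Var[Y] + (ad+bc)·Cov[M, Y], with a=2.86, b=-1.1, c=-1.07, d=7.
ac·Var[M] = 2.86·(-1.07)·39.6 = -121.18392
bd·Var[Y] = (-1.1)·7·52.4 = -403.48
(ad+bc)·Cov[M, Y] = (21.197)·(-31) = -657.107
Cov[W, A] = -121.18392 + (-403.48) + (-657.107) = -1181.77092.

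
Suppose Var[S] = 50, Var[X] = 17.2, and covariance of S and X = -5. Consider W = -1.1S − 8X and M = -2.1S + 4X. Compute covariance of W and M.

covariance of W and M = -496.9

By bilinearity, covariance of W and M = ac·Var[S] + bd·Var[X] + (ad+bc)·covariance of S and X, with a=-1.1, b=-8, c=-2.1, d=4.
ac·Var[S] = (-1.1)·(-2.1)·50 = 115.5
bd·Var[X] = (-8)·4·17.2 = -550.4
(ad+bc)·covariance of S and X = (12.4)·(-5) = -62
covariance of W and M = 115.5 + (-550.4) + (-62) = -496.9.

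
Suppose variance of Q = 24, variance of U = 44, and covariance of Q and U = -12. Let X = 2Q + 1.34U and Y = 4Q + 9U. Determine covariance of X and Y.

covariance of X and Y = 442.32

By bilinearity, covariance of X and Y = ac·variance of Q + bd·variance of U + (ad+bc)·covariance of Q and U, with a=2, b=1.34, c=4, d=9.
ac·variance of Q = 2·4·24 = 192
bd·variance of U = 1.34·9·44 = 530.64
(ad+bc)·covariance of Q and U = (23.36)·(-12) = -280.32
covariance of X and Y = 192 + 530.64 + (-280.32) = 442.32.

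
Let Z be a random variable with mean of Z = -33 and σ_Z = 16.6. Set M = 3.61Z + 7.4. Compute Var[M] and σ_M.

M = 3.61Z + 7.4 is linear with a = 3.61, b = 7.4.
Var[Z] = 16.6² = 275.56.
Var[M] = a²·Var[Z] = 3.61²·275.56 = 3591.125476 (the additive constant 7.4 does not affect variance).
σ_M = |a|·σ_Z = |3.61|·16.6 = 59.926.

Var[M] = 3591.125476, σ_M = 59.926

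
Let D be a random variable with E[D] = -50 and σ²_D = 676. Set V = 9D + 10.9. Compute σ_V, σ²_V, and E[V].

σ_V = 234, σ²_V = 54756, E[V] = -439.1

V = 9D + 10.9 is linear with a = 9, b = 10.9.
σ_D = √676 = 26.
σ_V = |a|·σ_D = |9|·26 = 234.
σ²_V = a²·σ²_D = 9²·676 = 54756 (the additive constant 10.9 does not affect variance).
E[V] = a·E[D] + b = 9·(-50) + 10.9 = -439.1.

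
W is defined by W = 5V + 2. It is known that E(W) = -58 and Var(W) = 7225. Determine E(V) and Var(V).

E(V) = -12, Var(V) = 289

From W = 5V + 2: E(W) = a·E(V) + b, so E(V) = (E(W) − b)/a = (-58 − 2)/5 = -12.
Var(W) = a²·Var(V), so Var(V) = 7225/5² = 289.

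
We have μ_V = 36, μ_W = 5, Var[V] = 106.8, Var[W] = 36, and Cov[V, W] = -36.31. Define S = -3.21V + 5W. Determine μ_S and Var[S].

μ_S = (-3.21)·μ_V + 5·μ_W = (-3.21)·36 + 5·5 = -90.56.
Var[S] = a²·Var[V] + b²·Var[W] + 2ab·Cov[V, W] with a = -3.21, b = 5.
= (-3.21)²·106.8 + 5²·36 + 2·(-3.21)·5·(-36.31)
= 1100.47788 + 900 + 1165.551 = 3166.02888.

μ_S = -90.56, Var[S] = 3166.02888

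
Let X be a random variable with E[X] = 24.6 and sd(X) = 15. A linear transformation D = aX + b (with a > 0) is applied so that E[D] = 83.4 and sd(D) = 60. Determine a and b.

a = 4, b = -15

sd(D) = a·sd(X) (a > 0), so a = 60/15 = 4.
E[D] = a·E[X] + b, so b = 83.4 − 4·24.6 = -15.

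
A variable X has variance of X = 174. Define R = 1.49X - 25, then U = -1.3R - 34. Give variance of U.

variance of U = 652.842606

variance of R = 1.49²·174 = 386.2974.
variance of U = (-1.3)²·386.2974 = 652.842606.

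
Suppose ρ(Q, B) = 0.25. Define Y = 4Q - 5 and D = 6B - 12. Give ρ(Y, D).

Linear rescalings preserve correlation up to sign; here the slopes 4 and 6 have the same sign, so ρ(Y, D) = ρ(Q, B) = 0.25.

ρ(Y, D) = 0.25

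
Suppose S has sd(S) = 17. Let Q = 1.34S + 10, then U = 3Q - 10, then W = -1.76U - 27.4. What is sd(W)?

sd(W) = 120.2784

sd(Q) = |1.34|·17 = 22.78.
sd(U) = |3|·22.78 = 68.34.
sd(W) = |-1.76|·68.34 = 120.2784.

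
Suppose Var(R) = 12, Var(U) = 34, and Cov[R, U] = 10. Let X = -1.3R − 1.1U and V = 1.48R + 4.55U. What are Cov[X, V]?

By bilinearity, Cov[X, V] = ac·Var(R) + bd·Var(U) + (ad+bc)·Cov[R, U], with a=-1.3, b=-1.1, c=1.48, d=4.55.
ac·Var(R) = (-1.3)·1.48·12 = -23.088
bd·Var(U) = (-1.1)·4.55·34 = -170.17
(ad+bc)·Cov[R, U] = (-7.543)·10 = -75.43
Cov[X, V] = -23.088 + (-170.17) + (-75.43) = -268.688.

Cov[X, V] = -268.688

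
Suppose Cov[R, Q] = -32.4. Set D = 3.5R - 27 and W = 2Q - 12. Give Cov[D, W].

Cov[D, W] = a·c·Cov[R, Q] = 3.5·2·(-32.4) = -226.8. Additive constants drop out.

Cov[D, W] = -226.8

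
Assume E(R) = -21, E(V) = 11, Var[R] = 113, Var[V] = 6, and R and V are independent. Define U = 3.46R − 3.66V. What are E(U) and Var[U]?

E(U) = -112.92, Var[U] = 1433.1644

E(U) = 3.46·E(R) + (-3.66)·E(V) = 3.46·(-21) + (-3.66)·11 = -112.92.
Var[U] = a²·Var[R] + b²·Var[V] + 2ab·Cov[R, V] with a = 3.46, b = -3.66.
Independence gives Cov[R, V] = 0.
= 3.46²·113 + (-3.66)²·6 + 2·3.46·(-3.66)·0
= 1352.7908 + 80.3736 + 0 = 1433.1644.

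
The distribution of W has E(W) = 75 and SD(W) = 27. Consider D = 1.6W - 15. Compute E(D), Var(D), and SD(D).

D = 1.6W - 15 is linear with a = 1.6, b = -15.
E(D) = a·E(W) + b = 1.6·75 + (-15) = 105.
Var(W) = 27² = 729.
Var(D) = a²·Var(W) = 1.6²·729 = 1866.24 (the additive constant -15 does not affect variance).
SD(D) = |a|·SD(W) = |1.6|·27 = 43.2.

E(D) = 105, Var(D) = 1866.24, SD(D) = 43.2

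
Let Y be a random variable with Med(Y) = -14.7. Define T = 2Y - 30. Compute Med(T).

Med(T) = -59.4

A linear map preserves order up to sign, so Med(T) = a·Med(Y) + b = 2·(-14.7) + (-30) = -59.4.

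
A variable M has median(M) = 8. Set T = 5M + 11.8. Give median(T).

median(T) = 51.8

A linear map preserves order up to sign, so median(T) = a·median(M) + b = 5·8 + 11.8 = 51.8.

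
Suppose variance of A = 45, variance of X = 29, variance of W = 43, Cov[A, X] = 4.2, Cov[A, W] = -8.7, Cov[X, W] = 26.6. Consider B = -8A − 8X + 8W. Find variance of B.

variance of B = a²·variance of A + b²·variance of X + c²·variance of W + 2ab·Cov[A, X] + 2ac·Cov[A, W] + 2bc·Cov[X, W], with a = -8, b = -8, c = 8.
= 2880 + 1856 + 2752 + 537.6 + 1113.6 + (-3404.8)
= 5734.4.

variance of B = 5734.4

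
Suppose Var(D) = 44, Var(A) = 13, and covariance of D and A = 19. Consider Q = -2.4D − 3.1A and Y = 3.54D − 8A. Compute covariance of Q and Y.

covariance of Q and Y = 104.87

By bilinearity, covariance of Q and Y = ac·Var(D) + bd·Var(A) + (ad+bc)·covariance of D and A, with a=-2.4, b=-3.1, c=3.54, d=-8.
ac·Var(D) = (-2.4)·3.54·44 = -373.824
bd·Var(A) = (-3.1)·(-8)·13 = 322.4
(ad+bc)·covariance of D and A = (8.226)·19 = 156.294
covariance of Q and Y = -373.824 + 322.4 + 156.294 = 104.87.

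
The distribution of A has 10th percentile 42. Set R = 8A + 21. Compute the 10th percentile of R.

10th percentile of R = 357

Since a = 8 > 0 the transformation is increasing, so the 10th percentile of R = a·(P_{10} of A) + b = 8·42 + 21 = 357.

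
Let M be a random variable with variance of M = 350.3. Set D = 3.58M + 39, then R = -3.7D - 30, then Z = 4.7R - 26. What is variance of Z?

variance of Z = 1357704.803785532

variance of D = 3.58²·350.3 = 4489.58492.
variance of R = (-3.7)²·4489.58492 = 61462.4175548.
variance of Z = 4.7²·61462.4175548 = 1357704.803785532.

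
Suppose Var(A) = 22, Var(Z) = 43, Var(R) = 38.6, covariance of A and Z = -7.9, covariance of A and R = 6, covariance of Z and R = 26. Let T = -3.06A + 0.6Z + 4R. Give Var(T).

Var(T) = a²·Var(A) + b²·Var(Z) + c²·Var(R) + 2ab·covariance of A and Z + 2ac·covariance of A and R + 2bc·covariance of Z and R, with a = -3.06, b = 0.6, c = 4.
= 205.9992 + 15.48 + 617.6 + 29.0088 + (-146.88) + 124.8
= 846.008.

Var(T) = 846.008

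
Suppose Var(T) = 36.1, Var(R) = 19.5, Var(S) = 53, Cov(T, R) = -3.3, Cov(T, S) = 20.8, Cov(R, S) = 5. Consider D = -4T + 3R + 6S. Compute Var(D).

Var(D) = 1921.9

Var(D) = a²·Var(T) + b²·Var(R) + c²·Var(S) + 2ab·Cov(T, R) + 2ac·Cov(T, S) + 2bc·Cov(R, S), with a = -4, b = 3, c = 6.
= 577.6 + 175.5 + 1908 + 79.2 + (-998.4) + 180
= 1921.9.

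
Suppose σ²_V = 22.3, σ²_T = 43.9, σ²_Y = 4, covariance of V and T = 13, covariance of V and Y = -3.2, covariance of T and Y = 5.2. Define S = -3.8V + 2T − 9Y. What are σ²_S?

σ²_S = 217.932

σ²_S = a²·σ²_V + b²·σ²_T + c²·σ²_Y + 2ab·covariance of V and T + 2ac·covariance of V and Y + 2bc·covariance of T and Y, with a = -3.8, b = 2, c = -9.
= 322.012 + 175.6 + 324 + (-197.6) + (-218.88) + (-187.2)
= 217.932.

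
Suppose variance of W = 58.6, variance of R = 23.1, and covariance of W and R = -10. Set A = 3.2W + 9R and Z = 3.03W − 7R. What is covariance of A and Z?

covariance of A and Z = -935.8144

By bilinearity, covariance of A and Z = ac·variance of W + bd·variance of R + (ad+bc)·covariance of W and R, with a=3.2, b=9, c=3.03, d=-7.
ac·variance of W = 3.2·3.03·58.6 = 568.1856
bd·variance of R = 9·(-7)·23.1 = -1455.3
(ad+bc)·covariance of W and R = (4.87)·(-10) = -48.7
covariance of A and Z = 568.1856 + (-1455.3) + (-48.7) = -935.8144.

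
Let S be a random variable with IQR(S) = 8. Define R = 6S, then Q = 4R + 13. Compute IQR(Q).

IQR(R) = |6|·8 = 48.
IQR(Q) = |4|·48 = 192.

IQR(Q) = 192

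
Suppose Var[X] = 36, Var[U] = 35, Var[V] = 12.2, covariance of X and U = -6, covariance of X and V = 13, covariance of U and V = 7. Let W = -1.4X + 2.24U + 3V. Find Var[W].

Var[W] = 378.488

Var[W] = a²·Var[X] + b²·Var[U] + c²·Var[V] + 2ab·covariance of X and U + 2ac·covariance of X and V + 2bc·covariance of U and V, with a = -1.4, b = 2.24, c = 3.
= 70.56 + 175.616 + 109.8 + 37.632 + (-109.2) + 94.08
= 378.488.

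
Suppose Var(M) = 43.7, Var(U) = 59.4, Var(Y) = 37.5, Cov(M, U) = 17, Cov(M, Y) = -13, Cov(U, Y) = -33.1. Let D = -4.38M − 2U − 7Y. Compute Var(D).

Var(D) = 1487.33828

Var(D) = a²·Var(M) + b²·Var(U) + c²·Var(Y) + 2ab·Cov(M, U) + 2ac·Cov(M, Y) + 2bc·Cov(U, Y), with a = -4.38, b = -2, c = -7.
= 838.35828 + 237.6 + 1837.5 + 297.84 + (-797.16) + (-926.8)
= 1487.33828.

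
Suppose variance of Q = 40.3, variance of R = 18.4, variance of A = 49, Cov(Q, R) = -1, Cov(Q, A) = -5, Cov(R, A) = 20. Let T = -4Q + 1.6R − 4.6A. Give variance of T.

variance of T = 1263.144

variance of T = a²·variance of Q + b²·variance of R + c²·variance of A + 2ab·Cov(Q, R) + 2ac·Cov(Q, A) + 2bc·Cov(R, A), with a = -4, b = 1.6, c = -4.6.
= 644.8 + 47.104 + 1036.84 + 12.8 + (-184) + (-294.4)
= 1263.144.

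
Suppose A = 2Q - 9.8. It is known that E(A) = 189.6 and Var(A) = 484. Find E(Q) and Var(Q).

E(Q) = 99.7, Var(Q) = 121

From A = 2Q - 9.8: E(A) = a·E(Q) + b, so E(Q) = (E(A) − b)/a = (189.6 − (-9.8))/2 = 99.7.
Var(A) = a²·Var(Q), so Var(Q) = 484/2² = 121.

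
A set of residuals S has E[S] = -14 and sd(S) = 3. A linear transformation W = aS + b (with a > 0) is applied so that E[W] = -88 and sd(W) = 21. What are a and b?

sd(W) = a·sd(S) (a > 0), so a = 21/3 = 7.
E[W] = a·E[S] + b, so b = -88 − 7·(-14) = 10.

a = 7, b = 10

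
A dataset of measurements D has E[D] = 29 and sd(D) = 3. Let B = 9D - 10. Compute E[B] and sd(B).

E[B] = 251, sd(B) = 27

B = 9D - 10 is linear with a = 9, b = -10.
E[B] = a·E[D] + b = 9·29 + (-10) = 251.
sd(B) = |a|·sd(D) = |9|·3 = 27.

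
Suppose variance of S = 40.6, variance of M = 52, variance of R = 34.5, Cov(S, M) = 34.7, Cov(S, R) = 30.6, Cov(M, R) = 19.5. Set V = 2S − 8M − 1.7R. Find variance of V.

variance of V = 2802.025

variance of V = a²·variance of S + b²·variance of M + c²·variance of R + 2ab·Cov(S, M) + 2ac·Cov(S, R) + 2bc·Cov(M, R), with a = 2, b = -8, c = -1.7.
= 162.4 + 3328 + 99.705 + (-1110.4) + (-208.08) + 530.4
= 2802.025.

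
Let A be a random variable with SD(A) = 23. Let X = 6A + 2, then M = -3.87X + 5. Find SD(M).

SD(X) = |6|·23 = 138.
SD(M) = |-3.87|·138 = 534.06.

SD(M) = 534.06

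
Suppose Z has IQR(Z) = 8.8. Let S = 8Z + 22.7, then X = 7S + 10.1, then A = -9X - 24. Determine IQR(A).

IQR(S) = |8|·8.8 = 70.4.
IQR(X) = |7|·70.4 = 492.8.
IQR(A) = |-9|·492.8 = 4435.2.

IQR(A) = 4435.2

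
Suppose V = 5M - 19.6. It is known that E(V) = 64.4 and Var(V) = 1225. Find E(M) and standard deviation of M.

E(M) = 16.8, standard deviation of M = 7

From V = 5M - 19.6: E(V) = a·E(M) + b, so E(M) = (E(V) − b)/a = (64.4 − (-19.6))/5 = 16.8.
standard deviation of V = √1225 = 35.
standard deviation of V = |a|·standard deviation of M, so standard deviation of M = 35/|5| = 7.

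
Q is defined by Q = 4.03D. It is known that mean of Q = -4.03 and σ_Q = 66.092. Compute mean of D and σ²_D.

From Q = 4.03D: mean of Q = a·mean of D + b, so mean of D = (mean of Q − b)/a = (-4.03 − 0)/4.03 = -1.
σ²_Q = 66.092² = 4368.152464.
σ²_Q = a²·σ²_D, so σ²_D = 4368.152464/4.03² = 268.96.

mean of D = -1, σ²_D = 268.96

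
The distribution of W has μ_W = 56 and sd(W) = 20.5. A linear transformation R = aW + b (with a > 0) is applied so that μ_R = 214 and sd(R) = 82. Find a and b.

sd(R) = a·sd(W) (a > 0), so a = 82/20.5 = 4.
μ_R = a·μ_W + b, so b = 214 − 4·56 = -10.

a = 4, b = -10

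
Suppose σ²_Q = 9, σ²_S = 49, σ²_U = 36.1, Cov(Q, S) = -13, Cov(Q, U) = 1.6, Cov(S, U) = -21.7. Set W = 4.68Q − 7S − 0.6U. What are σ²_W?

σ²_W = a²·σ²_Q + b²·σ²_S + c²·σ²_U + 2ab·Cov(Q, S) + 2ac·Cov(Q, U) + 2bc·Cov(S, U), with a = 4.68, b = -7, c = -0.6.
= 197.1216 + 2401 + 12.996 + 851.76 + (-8.9856) + (-182.28)
= 3271.612.

σ²_W = 3271.612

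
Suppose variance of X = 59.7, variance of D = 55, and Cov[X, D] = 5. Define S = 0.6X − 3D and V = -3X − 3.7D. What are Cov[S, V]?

By bilinearity, Cov[S, V] = ac·variance of X + bd·variance of D + (ad+bc)·Cov[X, D], with a=0.6, b=-3, c=-3, d=-3.7.
ac·variance of X = 0.6·(-3)·59.7 = -107.46
bd·variance of D = (-3)·(-3.7)·55 = 610.5
(ad+bc)·Cov[X, D] = (6.78)·5 = 33.9
Cov[S, V] = -107.46 + 610.5 + 33.9 = 536.94.

Cov[S, V] = 536.94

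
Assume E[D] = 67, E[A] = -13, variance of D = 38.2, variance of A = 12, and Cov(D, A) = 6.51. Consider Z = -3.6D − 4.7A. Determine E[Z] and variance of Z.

E[Z] = -180.1, variance of Z = 980.4504

E[Z] = (-3.6)·E[D] + (-4.7)·E[A] = (-3.6)·67 + (-4.7)·(-13) = -180.1.
variance of Z = a²·variance of D + b²·variance of A + 2ab·Cov(D, A) with a = -3.6, b = -4.7.
= (-3.6)²·38.2 + (-4.7)²·12 + 2·(-3.6)·(-4.7)·6.51
= 495.072 + 265.08 + 220.2984 = 980.4504.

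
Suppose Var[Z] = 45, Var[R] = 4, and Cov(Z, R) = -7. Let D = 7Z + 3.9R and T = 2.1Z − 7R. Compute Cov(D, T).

By bilinearity, Cov(D, T) = ac·Var[Z] + bd·Var[R] + (ad+bc)·Cov(Z, R), with a=7, b=3.9, c=2.1, d=-7.
ac·Var[Z] = 7·2.1·45 = 661.5
bd·Var[R] = 3.9·(-7)·4 = -109.2
(ad+bc)·Cov(Z, R) = (-40.81)·(-7) = 285.67
Cov(D, T) = 661.5 + (-109.2) + 285.67 = 837.97.

Cov(D, T) = 837.97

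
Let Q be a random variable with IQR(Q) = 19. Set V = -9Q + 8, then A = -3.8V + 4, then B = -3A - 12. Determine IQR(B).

IQR(B) = 1949.4

IQR(V) = |-9|·19 = 171.
IQR(A) = |-3.8|·171 = 649.8.
IQR(B) = |-3|·649.8 = 1949.4.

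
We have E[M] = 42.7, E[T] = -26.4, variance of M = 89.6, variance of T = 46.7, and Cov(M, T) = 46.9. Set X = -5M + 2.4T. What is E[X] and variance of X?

E[X] = -276.86, variance of X = 1383.392

E[X] = (-5)·E[M] + 2.4·E[T] = (-5)·42.7 + 2.4·(-26.4) = -276.86.
variance of X = a²·variance of M + b²·variance of T + 2ab·Cov(M, T) with a = -5, b = 2.4.
= (-5)²·89.6 + 2.4²·46.7 + 2·(-5)·2.4·46.9
= 2240 + 268.992 + (-1125.6) = 1383.392.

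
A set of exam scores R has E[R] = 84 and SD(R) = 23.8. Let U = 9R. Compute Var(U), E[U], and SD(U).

Var(U) = 45881.64, E[U] = 756, SD(U) = 214.2

U = 9R is linear with a = 9, b = 0.
Var(R) = 23.8² = 566.44.
Var(U) = a²·Var(R) = 9²·566.44 = 45881.64.
E[U] = a·E[R] + b = 9·84 = 756.
SD(U) = |a|·SD(R) = |9|·23.8 = 214.2.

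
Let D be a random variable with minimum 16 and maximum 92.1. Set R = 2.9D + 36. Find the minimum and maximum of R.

a = 2.9 > 0, so min(R) = a·min(D)+b = 2.9·16 + 36 = 82.4 and max(R) = 2.9·92.1 + 36 = 303.09.

min(R) = 82.4, max(R) = 303.09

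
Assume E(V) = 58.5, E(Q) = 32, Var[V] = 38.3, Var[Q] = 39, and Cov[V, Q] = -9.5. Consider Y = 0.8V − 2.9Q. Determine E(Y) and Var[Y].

E(Y) = -46, Var[Y] = 396.582

E(Y) = 0.8·E(V) + (-2.9)·E(Q) = 0.8·58.5 + (-2.9)·32 = -46.
Var[Y] = a²·Var[V] + b²·Var[Q] + 2ab·Cov[V, Q] with a = 0.8, b = -2.9.
= 0.8²·38.3 + (-2.9)²·39 + 2·0.8·(-2.9)·(-9.5)
= 24.512 + 327.99 + 44.08 = 396.582.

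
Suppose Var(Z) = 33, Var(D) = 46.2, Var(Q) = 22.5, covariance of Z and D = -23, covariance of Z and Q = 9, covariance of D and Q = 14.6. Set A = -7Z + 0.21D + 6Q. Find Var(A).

Var(A) = 1777.44942

Var(A) = a²·Var(Z) + b²·Var(D) + c²·Var(Q) + 2ab·covariance of Z and D + 2ac·covariance of Z and Q + 2bc·covariance of D and Q, with a = -7, b = 0.21, c = 6.
= 1617 + 2.03742 + 810 + 67.62 + (-756) + 36.792
= 1777.44942.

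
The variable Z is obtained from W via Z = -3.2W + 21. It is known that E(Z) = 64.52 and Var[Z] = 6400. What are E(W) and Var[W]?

E(W) = -13.6, Var[W] = 625

From Z = -3.2W + 21: E(Z) = a·E(W) + b, so E(W) = (E(Z) − b)/a = (64.52 − 21)/(-3.2) = -13.6.
Var[Z] = a²·Var[W], so Var[W] = 6400/(-3.2)² = 625.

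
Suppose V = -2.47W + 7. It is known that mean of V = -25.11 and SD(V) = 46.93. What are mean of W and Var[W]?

From V = -2.47W + 7: mean of V = a·mean of W + b, so mean of W = (mean of V − b)/a = (-25.11 − 7)/(-2.47) = 13.
Var[V] = 46.93² = 2202.4249.
Var[V] = a²·Var[W], so Var[W] = 2202.4249/(-2.47)² = 361.

mean of W = 13, Var[W] = 361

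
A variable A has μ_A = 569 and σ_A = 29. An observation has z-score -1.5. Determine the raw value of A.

A = μ_A + z·σ_A = 569 + (-1.5)·29 = 525.5.

A = 525.5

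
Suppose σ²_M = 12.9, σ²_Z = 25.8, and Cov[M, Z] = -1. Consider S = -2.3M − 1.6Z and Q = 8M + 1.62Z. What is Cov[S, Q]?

By bilinearity, Cov[S, Q] = ac·σ²_M + bd·σ²_Z + (ad+bc)·Cov[M, Z], with a=-2.3, b=-1.6, c=8, d=1.62.
ac·σ²_M = (-2.3)·8·12.9 = -237.36
bd·σ²_Z = (-1.6)·1.62·25.8 = -66.8736
(ad+bc)·Cov[M, Z] = (-16.526)·(-1) = 16.526
Cov[S, Q] = -237.36 + (-66.8736) + 16.526 = -287.7076.

Cov[S, Q] = -287.7076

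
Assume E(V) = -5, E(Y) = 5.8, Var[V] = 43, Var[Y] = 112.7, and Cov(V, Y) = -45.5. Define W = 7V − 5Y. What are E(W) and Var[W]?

E(W) = 7·E(V) + (-5)·E(Y) = 7·(-5) + (-5)·5.8 = -64.
Var[W] = a²·Var[V] + b²·Var[Y] + 2ab·Cov(V, Y) with a = 7, b = -5.
= 7²·43 + (-5)²·112.7 + 2·7·(-5)·(-45.5)
= 2107 + 2817.5 + 3185 = 8109.5.

E(W) = -64, Var[W] = 8109.5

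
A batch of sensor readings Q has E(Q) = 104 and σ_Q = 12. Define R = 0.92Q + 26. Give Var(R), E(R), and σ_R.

R = 0.92Q + 26 is linear with a = 0.92, b = 26.
Var(Q) = 12² = 144.
Var(R) = a²·Var(Q) = 0.92²·144 = 121.8816 (the additive constant 26 does not affect variance).
E(R) = a·E(Q) + b = 0.92·104 + 26 = 121.68.
σ_R = |a|·σ_Q = |0.92|·12 = 11.04.

Var(R) = 121.8816, E(R) = 121.68, σ_R = 11.04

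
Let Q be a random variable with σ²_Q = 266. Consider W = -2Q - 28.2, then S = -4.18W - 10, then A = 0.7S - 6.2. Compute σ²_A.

σ²_W = (-2)²·266 = 1064.
σ²_S = (-4.18)²·1064 = 18590.6336.
σ²_A = 0.7²·18590.6336 = 9109.410464.

σ²_A = 9109.410464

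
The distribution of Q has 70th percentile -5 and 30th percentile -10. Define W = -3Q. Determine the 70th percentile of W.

Since a = -3 < 0 the transformation is decreasing, reversing order: the 70th percentile of W corresponds to the 30th percentile of Q.
So P_{70}(W) = a·P_{30}(Q) + b = (-3)·(-10) = 30.

70th percentile of W = 30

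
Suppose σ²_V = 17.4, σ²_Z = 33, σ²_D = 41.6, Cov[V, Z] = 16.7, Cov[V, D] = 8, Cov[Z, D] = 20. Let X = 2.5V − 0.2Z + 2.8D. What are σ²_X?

σ²_X = 509.114

σ²_X = a²·σ²_V + b²·σ²_Z + c²·σ²_D + 2ab·Cov[V, Z] + 2ac·Cov[V, D] + 2bc·Cov[Z, D], with a = 2.5, b = -0.2, c = 2.8.
= 108.75 + 1.32 + 326.144 + (-16.7) + 112 + (-22.4)
= 509.114.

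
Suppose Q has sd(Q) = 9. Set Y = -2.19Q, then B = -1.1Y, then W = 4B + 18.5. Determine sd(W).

sd(Y) = |-2.19|·9 = 19.71.
sd(B) = |-1.1|·19.71 = 21.681.
sd(W) = |4|·21.681 = 86.724.

sd(W) = 86.724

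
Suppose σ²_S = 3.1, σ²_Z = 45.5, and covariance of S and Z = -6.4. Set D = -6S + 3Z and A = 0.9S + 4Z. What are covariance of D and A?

By bilinearity, covariance of D and A = ac·σ²_S + bd·σ²_Z + (ad+bc)·covariance of S and Z, with a=-6, b=3, c=0.9, d=4.
ac·σ²_S = (-6)·0.9·3.1 = -16.74
bd·σ²_Z = 3·4·45.5 = 546
(ad+bc)·covariance of S and Z = (-21.3)·(-6.4) = 136.32
covariance of D and A = -16.74 + 546 + 136.32 = 665.58.

covariance of D and A = 665.58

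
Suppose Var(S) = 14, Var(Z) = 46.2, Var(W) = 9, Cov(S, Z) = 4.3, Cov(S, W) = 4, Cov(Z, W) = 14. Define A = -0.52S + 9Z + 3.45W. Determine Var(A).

Var(A) = a²·Var(S) + b²·Var(Z) + c²·Var(W) + 2ab·Cov(S, Z) + 2ac·Cov(S, W) + 2bc·Cov(Z, W), with a = -0.52, b = 9, c = 3.45.
= 3.7856 + 3742.2 + 107.1225 + (-40.248) + (-14.352) + 869.4
= 4667.9081.

Var(A) = 4667.9081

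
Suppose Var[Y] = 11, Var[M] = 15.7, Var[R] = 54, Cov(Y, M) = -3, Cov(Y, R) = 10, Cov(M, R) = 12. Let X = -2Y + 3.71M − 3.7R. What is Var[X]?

Var[X] = a²·Var[Y] + b²·Var[M] + c²·Var[R] + 2ab·Cov(Y, M) + 2ac·Cov(Y, R) + 2bc·Cov(M, R), with a = -2, b = 3.71, c = -3.7.
= 44 + 216.09637 + 739.26 + 44.52 + 148 + (-329.448)
= 862.42837.

Var[X] = 862.42837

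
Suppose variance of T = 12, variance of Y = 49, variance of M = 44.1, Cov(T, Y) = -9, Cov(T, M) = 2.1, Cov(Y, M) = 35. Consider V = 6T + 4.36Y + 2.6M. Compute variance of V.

variance of V = a²·variance of T + b²·variance of Y + c²·variance of M + 2ab·Cov(T, Y) + 2ac·Cov(T, M) + 2bc·Cov(Y, M), with a = 6, b = 4.36, c = 2.6.
= 432 + 931.4704 + 298.116 + (-470.88) + 65.52 + 793.52
= 2049.7464.

variance of V = 2049.7464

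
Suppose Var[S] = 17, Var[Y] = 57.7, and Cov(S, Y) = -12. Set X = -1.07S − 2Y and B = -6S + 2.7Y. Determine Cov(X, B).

Cov(X, B) = -311.772

By bilinearity, Cov(X, B) = ac·Var[S] + bd·Var[Y] + (ad+bc)·Cov(S, Y), with a=-1.07, b=-2, c=-6, d=2.7.
ac·Var[S] = (-1.07)·(-6)·17 = 109.14
bd·Var[Y] = (-2)·2.7·57.7 = -311.58
(ad+bc)·Cov(S, Y) = (9.111)·(-12) = -109.332
Cov(X, B) = 109.14 + (-311.58) + (-109.332) = -311.772.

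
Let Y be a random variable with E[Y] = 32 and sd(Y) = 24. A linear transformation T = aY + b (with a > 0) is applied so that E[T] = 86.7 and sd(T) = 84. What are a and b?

sd(T) = a·sd(Y) (a > 0), so a = 84/24 = 3.5.
E[T] = a·E[Y] + b, so b = 86.7 − 3.5·32 = -25.3.

a = 3.5, b = -25.3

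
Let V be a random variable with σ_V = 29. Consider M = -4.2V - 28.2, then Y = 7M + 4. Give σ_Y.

σ_M = |-4.2|·29 = 121.8.
σ_Y = |7|·121.8 = 852.6.

σ_Y = 852.6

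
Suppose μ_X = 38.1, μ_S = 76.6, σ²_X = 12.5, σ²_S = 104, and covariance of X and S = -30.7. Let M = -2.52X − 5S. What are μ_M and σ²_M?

μ_M = -479.012, σ²_M = 1905.74

μ_M = (-2.52)·μ_X + (-5)·μ_S = (-2.52)·38.1 + (-5)·76.6 = -479.012.
σ²_M = a²·σ²_X + b²·σ²_S + 2ab·covariance of X and S with a = -2.52, b = -5.
= (-2.52)²·12.5 + (-5)²·104 + 2·(-2.52)·(-5)·(-30.7)
= 79.38 + 2600 + (-773.64) = 1905.74.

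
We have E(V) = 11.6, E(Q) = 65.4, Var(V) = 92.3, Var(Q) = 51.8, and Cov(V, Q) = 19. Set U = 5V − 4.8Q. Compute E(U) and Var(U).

E(U) = -255.92, Var(U) = 2588.972

E(U) = 5·E(V) + (-4.8)·E(Q) = 5·11.6 + (-4.8)·65.4 = -255.92.
Var(U) = a²·Var(V) + b²·Var(Q) + 2ab·Cov(V, Q) with a = 5, b = -4.8.
= 5²·92.3 + (-4.8)²·51.8 + 2·5·(-4.8)·19
= 2307.5 + 1193.472 + (-912) = 2588.972.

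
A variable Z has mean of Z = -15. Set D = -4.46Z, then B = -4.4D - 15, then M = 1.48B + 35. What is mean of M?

mean of M = -422.8528

mean of D = (-4.46)·(-15) = 66.9.
mean of B = (-4.4)·66.9 + (-15) = -309.36.
mean of M = 1.48·(-309.36) + 35 = -422.8528.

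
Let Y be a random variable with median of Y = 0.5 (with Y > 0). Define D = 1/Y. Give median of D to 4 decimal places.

median of D = 2

1/Y is monotone on this domain, so median of D = 1/(0.5) = 2.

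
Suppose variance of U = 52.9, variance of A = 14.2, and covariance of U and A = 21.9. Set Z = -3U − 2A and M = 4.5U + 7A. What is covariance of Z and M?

By bilinearity, covariance of Z and M = ac·variance of U + bd·variance of A + (ad+bc)·covariance of U and A, with a=-3, b=-2, c=4.5, d=7.
ac·variance of U = (-3)·4.5·52.9 = -714.15
bd·variance of A = (-2)·7·14.2 = -198.8
(ad+bc)·covariance of U and A = (-30)·21.9 = -657
covariance of Z and M = -714.15 + (-198.8) + (-657) = -1569.95.

covariance of Z and M = -1569.95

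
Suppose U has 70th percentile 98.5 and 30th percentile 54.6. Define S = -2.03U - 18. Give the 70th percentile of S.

Since a = -2.03 < 0 the transformation is decreasing, reversing order: the 70th percentile of S corresponds to the 30th percentile of U.
So P_{70}(S) = a·P_{30}(U) + b = (-2.03)·54.6 + (-18) = -128.838.

70th percentile of S = -128.838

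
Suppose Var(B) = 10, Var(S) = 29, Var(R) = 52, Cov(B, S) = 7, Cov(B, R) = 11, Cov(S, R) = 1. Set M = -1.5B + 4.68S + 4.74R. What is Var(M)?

Var(M) = 1615.6512

Var(M) = a²·Var(B) + b²·Var(S) + c²·Var(R) + 2ab·Cov(B, S) + 2ac·Cov(B, R) + 2bc·Cov(S, R), with a = -1.5, b = 4.68, c = 4.74.
= 22.5 + 635.1696 + 1168.3152 + (-98.28) + (-156.42) + 44.3664
= 1615.6512.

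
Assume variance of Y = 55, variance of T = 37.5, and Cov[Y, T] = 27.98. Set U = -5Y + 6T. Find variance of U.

variance of U = a²·variance of Y + b²·variance of T + 2ab·Cov[Y, T] with a = -5, b = 6.
= (-5)²·55 + 6²·37.5 + 2·(-5)·6·27.98
= 1375 + 1350 + (-1678.8) = 1046.2.

variance of U = 1046.2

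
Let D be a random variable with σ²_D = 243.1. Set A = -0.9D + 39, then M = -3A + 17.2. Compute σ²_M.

σ²_M = 1772.199

σ²_A = (-0.9)²·243.1 = 196.911.
σ²_M = (-3)²·196.911 = 1772.199.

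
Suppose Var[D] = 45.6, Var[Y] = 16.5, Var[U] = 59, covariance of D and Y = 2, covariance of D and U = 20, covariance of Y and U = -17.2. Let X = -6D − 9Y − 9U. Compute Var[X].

Var[X] = a²·Var[D] + b²·Var[Y] + c²·Var[U] + 2ab·covariance of D and Y + 2ac·covariance of D and U + 2bc·covariance of Y and U, with a = -6, b = -9, c = -9.
= 1641.6 + 1336.5 + 4779 + 216 + 2160 + (-2786.4)
= 7346.7.

Var[X] = 7346.7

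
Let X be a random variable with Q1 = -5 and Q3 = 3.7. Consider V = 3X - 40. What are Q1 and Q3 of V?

a = 3 > 0: Q1(V) = a·Q1(X)+b = -55, Q3(V) = a·Q3(X)+b = -28.9.

Q1(V) = -55, Q3(V) = -28.9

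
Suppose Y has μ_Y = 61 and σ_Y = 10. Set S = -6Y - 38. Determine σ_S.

σ_S = 60

S = -6Y - 38 is linear with a = -6, b = -38.
σ_S = |a|·σ_Y = |-6|·10 = 60.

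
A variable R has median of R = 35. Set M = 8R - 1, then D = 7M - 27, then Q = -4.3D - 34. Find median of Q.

median of Q = -8315.8

median of M = 8·35 + (-1) = 279.
median of D = 7·279 + (-27) = 1926.
median of Q = (-4.3)·1926 + (-34) = -8315.8.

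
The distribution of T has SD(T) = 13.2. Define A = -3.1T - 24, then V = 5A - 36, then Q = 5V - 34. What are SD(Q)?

SD(A) = |-3.1|·13.2 = 40.92.
SD(V) = |5|·40.92 = 204.6.
SD(Q) = |5|·204.6 = 1023.

SD(Q) = 1023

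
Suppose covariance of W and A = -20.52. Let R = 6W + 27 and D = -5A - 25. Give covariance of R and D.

covariance of R and D = 615.6

covariance of R and D = a·c·covariance of W and A = 6·(-5)·(-20.52) = 615.6. Additive constants drop out.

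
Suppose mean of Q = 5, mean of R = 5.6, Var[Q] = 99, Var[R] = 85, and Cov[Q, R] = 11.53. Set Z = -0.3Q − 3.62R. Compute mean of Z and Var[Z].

mean of Z = -21.772, Var[Z] = 1147.82716

mean of Z = (-0.3)·mean of Q + (-3.62)·mean of R = (-0.3)·5 + (-3.62)·5.6 = -21.772.
Var[Z] = a²·Var[Q] + b²·Var[R] + 2ab·Cov[Q, R] with a = -0.3, b = -3.62.
= (-0.3)²·99 + (-3.62)²·85 + 2·(-0.3)·(-3.62)·11.53
= 8.91 + 1113.874 + 25.04316 = 1147.82716.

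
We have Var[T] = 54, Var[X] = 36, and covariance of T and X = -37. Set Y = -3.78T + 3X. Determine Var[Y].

Var[Y] = a²·Var[T] + b²·Var[X] + 2ab·covariance of T and X with a = -3.78, b = 3.
= (-3.78)²·54 + 3²·36 + 2·(-3.78)·3·(-37)
= 771.5736 + 324 + 839.16 = 1934.7336.

Var[Y] = 1934.7336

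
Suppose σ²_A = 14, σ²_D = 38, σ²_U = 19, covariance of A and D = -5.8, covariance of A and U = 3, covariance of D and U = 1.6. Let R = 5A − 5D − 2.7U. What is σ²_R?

σ²_R = a²·σ²_A + b²·σ²_D + c²·σ²_U + 2ab·covariance of A and D + 2ac·covariance of A and U + 2bc·covariance of D and U, with a = 5, b = -5, c = -2.7.
= 350 + 950 + 138.51 + 290 + (-81) + 43.2
= 1690.71.

σ²_R = 1690.71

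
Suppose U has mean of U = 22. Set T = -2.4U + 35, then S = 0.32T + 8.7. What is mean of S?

mean of S = 3.004

mean of T = (-2.4)·22 + 35 = -17.8.
mean of S = 0.32·(-17.8) + 8.7 = 3.004.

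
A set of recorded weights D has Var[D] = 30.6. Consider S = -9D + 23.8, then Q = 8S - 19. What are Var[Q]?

Var[Q] = 158630.4

Var[S] = (-9)²·30.6 = 2478.6.
Var[Q] = 8²·2478.6 = 158630.4.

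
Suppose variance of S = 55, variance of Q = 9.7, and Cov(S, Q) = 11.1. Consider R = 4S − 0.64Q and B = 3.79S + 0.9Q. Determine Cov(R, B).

Cov(R, B) = 841.24864

By bilinearity, Cov(R, B) = ac·variance of S + bd·variance of Q + (ad+bc)·Cov(S, Q), with a=4, b=-0.64, c=3.79, d=0.9.
ac·variance of S = 4·3.79·55 = 833.8
bd·variance of Q = (-0.64)·0.9·9.7 = -5.5872
(ad+bc)·Cov(S, Q) = (1.1744)·11.1 = 13.03584
Cov(R, B) = 833.8 + (-5.5872) + 13.03584 = 841.24864.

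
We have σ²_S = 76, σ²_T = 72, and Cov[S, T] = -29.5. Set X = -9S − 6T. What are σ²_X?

σ²_X = 5562

σ²_X = a²·σ²_S + b²·σ²_T + 2ab·Cov[S, T] with a = -9, b = -6.
= (-9)²·76 + (-6)²·72 + 2·(-9)·(-6)·(-29.5)
= 6156 + 2592 + (-3186) = 5562.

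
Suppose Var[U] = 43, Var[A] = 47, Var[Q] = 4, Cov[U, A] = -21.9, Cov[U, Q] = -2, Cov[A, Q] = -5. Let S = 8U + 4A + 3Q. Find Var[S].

Var[S] = a²·Var[U] + b²·Var[A] + c²·Var[Q] + 2ab·Cov[U, A] + 2ac·Cov[U, Q] + 2bc·Cov[A, Q], with a = 8, b = 4, c = 3.
= 2752 + 752 + 36 + (-1401.6) + (-96) + (-120)
= 1922.4.

Var[S] = 1922.4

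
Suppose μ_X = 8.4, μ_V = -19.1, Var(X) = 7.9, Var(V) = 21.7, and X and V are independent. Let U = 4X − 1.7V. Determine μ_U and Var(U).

μ_U = 66.07, Var(U) = 189.113

μ_U = 4·μ_X + (-1.7)·μ_V = 4·8.4 + (-1.7)·(-19.1) = 66.07.
Var(U) = a²·Var(X) + b²·Var(V) + 2ab·Cov(X, V) with a = 4, b = -1.7.
Independence gives Cov(X, V) = 0.
= 4²·7.9 + (-1.7)²·21.7 + 2·4·(-1.7)·0
= 126.4 + 62.713 + 0 = 189.113.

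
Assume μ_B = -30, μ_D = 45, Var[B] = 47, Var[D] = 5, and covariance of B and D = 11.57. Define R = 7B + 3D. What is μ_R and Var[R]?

μ_R = 7·μ_B + 3·μ_D = 7·(-30) + 3·45 = -75.
Var[R] = a²·Var[B] + b²·Var[D] + 2ab·covariance of B and D with a = 7, b = 3.
= 7²·47 + 3²·5 + 2·7·3·11.57
= 2303 + 45 + 485.94 = 2833.94.

μ_R = -75, Var[R] = 2833.94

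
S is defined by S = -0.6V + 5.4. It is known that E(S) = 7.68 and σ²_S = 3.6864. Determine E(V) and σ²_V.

From S = -0.6V + 5.4: E(S) = a·E(V) + b, so E(V) = (E(S) − b)/a = (7.68 − 5.4)/(-0.6) = -3.8.
σ²_S = a²·σ²_V, so σ²_V = 3.6864/(-0.6)² = 10.24.

E(V) = -3.8, σ²_V = 10.24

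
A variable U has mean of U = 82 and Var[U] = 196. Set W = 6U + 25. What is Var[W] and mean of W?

Var[W] = 7056, mean of W = 517

W = 6U + 25 is linear with a = 6, b = 25.
Var[W] = a²·Var[U] = 6²·196 = 7056 (the additive constant 25 does not affect variance).
mean of W = a·mean of U + b = 6·82 + 25 = 517.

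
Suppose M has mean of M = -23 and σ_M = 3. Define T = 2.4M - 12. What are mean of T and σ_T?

mean of T = -67.2, σ_T = 7.2

T = 2.4M - 12 is linear with a = 2.4, b = -12.
mean of T = a·mean of M + b = 2.4·(-23) + (-12) = -67.2.
σ_T = |a|·σ_M = |2.4|·3 = 7.2.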